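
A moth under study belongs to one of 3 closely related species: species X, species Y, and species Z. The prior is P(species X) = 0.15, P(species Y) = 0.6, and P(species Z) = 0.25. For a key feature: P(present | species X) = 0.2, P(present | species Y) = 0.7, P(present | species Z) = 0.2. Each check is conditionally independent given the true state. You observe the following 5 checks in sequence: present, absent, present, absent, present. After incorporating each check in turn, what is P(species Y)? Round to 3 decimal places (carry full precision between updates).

0.900

After 'present': normaliser = 0.2·0.1500 + 0.7·0.6000 + 0.2·0.2500; P(species X) ≈ 0.0600, P(species Y) ≈ 0.8400, P(species Z) ≈ 0.1000
After 'absent': normaliser = 0.8·0.0600 + 0.3·0.8400 + 0.8·0.1000; P(species X) ≈ 0.1263, P(species Y) ≈ 0.6632, P(species Z) ≈ 0.2105
After 'present': normaliser = 0.2·0.1263 + 0.7·0.6632 + 0.2·0.2105; P(species X) ≈ 0.0475, P(species Y) ≈ 0.8733, P(species Z) ≈ 0.0792
After 'absent': normaliser = 0.8·0.0475 + 0.3·0.8733 + 0.8·0.0792; P(species X) ≈ 0.1046, P(species Y) ≈ 0.7210, P(species Z) ≈ 0.1744
After 'present': normaliser = 0.2·0.1046 + 0.7·0.7210 + 0.2·0.1744; P(species X) ≈ 0.0373, P(species Y) ≈ 0.9004, P(species Z) ≈ 0.0622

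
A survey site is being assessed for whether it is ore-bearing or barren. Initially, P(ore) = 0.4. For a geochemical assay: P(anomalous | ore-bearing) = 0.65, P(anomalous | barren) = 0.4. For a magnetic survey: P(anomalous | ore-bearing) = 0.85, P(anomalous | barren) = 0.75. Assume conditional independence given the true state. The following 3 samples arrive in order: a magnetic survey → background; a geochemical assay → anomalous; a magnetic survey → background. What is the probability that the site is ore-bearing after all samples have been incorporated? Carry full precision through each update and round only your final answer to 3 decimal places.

0.281

Apply Bayes' rule sequentially, carrying P(ore) forward.
After a magnetic survey='background': P(ore) = 0.15·0.4000 / (0.15·0.4000 + 0.25·0.6000) ≈ 0.2857
After a geochemical assay='anomalous': P(ore) = 0.65·0.2857 / (0.65·0.2857 + 0.4·0.7143) ≈ 0.3939
After a magnetic survey='background': P(ore) = 0.15·0.3939 / (0.15·0.3939 + 0.25·0.6061) ≈ 0.2806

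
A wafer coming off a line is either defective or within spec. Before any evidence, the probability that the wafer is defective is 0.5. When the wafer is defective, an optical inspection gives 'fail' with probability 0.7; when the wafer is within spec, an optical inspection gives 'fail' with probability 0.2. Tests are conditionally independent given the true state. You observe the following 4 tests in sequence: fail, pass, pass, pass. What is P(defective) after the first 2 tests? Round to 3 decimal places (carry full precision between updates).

0.568

Apply Bayes' rule sequentially, carrying P(defective) forward.
After 'fail': P(defective) = 0.7·0.5000 / (0.7·0.5000 + 0.2·0.5000) ≈ 0.7778
After 'pass': P(defective) = 0.3·0.7778 / (0.3·0.7778 + 0.8·0.2222) ≈ 0.5676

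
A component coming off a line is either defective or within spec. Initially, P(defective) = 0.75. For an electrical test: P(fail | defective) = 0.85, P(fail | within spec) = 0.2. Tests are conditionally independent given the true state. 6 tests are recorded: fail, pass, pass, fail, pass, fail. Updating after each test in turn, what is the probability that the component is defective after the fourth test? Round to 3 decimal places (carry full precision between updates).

After 'fail': P(defective) = 0.85·0.7500 / (0.85·0.7500 + 0.2·0.2500) ≈ 0.9273
After 'pass': P(defective) = 0.15·0.9273 / (0.15·0.9273 + 0.8·0.0727) ≈ 0.7051
After 'pass': P(defective) = 0.15·0.7051 / (0.15·0.7051 + 0.8·0.2949) ≈ 0.3095
After 'fail': P(defective) = 0.85·0.3095 / (0.85·0.3095 + 0.2·0.6905) ≈ 0.6558

0.656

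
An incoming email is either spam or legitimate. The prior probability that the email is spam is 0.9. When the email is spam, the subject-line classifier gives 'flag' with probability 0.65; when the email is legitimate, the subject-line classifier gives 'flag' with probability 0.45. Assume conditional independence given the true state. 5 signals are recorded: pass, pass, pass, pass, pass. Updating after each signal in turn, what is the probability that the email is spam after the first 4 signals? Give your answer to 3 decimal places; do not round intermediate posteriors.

0.596

Apply Bayes' rule sequentially, carrying P(spam) forward.
After 'pass': P(spam) = 0.35·0.9000 / (0.35·0.9000 + 0.55·0.1000) ≈ 0.8514
After 'pass': P(spam) = 0.35·0.8514 / (0.35·0.8514 + 0.55·0.1486) ≈ 0.7847
After 'pass': P(spam) = 0.35·0.7847 / (0.35·0.7847 + 0.55·0.2153) ≈ 0.6987
After 'pass': P(spam) = 0.35·0.6987 / (0.35·0.6987 + 0.55·0.3013) ≈ 0.5961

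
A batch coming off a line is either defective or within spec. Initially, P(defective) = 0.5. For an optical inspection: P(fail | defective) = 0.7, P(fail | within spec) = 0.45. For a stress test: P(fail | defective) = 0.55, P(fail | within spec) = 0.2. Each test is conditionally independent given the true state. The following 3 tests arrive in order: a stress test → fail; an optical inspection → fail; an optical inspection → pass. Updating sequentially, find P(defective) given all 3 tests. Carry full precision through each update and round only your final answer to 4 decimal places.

After a stress test='fail': P(defective) = 0.55·0.5000 / (0.55·0.5000 + 0.2·0.5000) ≈ 0.7333
After an optical inspection='fail': P(defective) = 0.7·0.7333 / (0.7·0.7333 + 0.45·0.2667) ≈ 0.8105
After an optical inspection='pass': P(defective) = 0.3·0.8105 / (0.3·0.8105 + 0.55·0.1895) ≈ 0.7000

0.7000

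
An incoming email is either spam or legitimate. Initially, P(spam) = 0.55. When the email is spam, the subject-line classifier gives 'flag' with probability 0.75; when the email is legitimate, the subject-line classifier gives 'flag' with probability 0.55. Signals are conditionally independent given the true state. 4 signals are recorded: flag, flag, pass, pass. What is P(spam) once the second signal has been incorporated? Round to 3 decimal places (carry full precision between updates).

0.694

After 'flag': P(spam) = 0.75·0.5500 / (0.75·0.5500 + 0.55·0.4500) ≈ 0.6250
After 'flag': P(spam) = 0.75·0.6250 / (0.75·0.6250 + 0.55·0.3750) ≈ 0.6944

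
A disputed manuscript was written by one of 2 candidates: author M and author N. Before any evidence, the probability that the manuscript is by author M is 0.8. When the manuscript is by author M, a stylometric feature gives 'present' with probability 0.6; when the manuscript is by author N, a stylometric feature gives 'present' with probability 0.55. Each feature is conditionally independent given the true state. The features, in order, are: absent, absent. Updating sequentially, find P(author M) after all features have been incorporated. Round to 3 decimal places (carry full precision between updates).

After 'absent': P(author M) = 0.4·0.8000 / (0.4·0.8000 + 0.45·0.2000) ≈ 0.7805
After 'absent': P(author M) = 0.4·0.7805 / (0.4·0.7805 + 0.45·0.2195) ≈ 0.7596

0.760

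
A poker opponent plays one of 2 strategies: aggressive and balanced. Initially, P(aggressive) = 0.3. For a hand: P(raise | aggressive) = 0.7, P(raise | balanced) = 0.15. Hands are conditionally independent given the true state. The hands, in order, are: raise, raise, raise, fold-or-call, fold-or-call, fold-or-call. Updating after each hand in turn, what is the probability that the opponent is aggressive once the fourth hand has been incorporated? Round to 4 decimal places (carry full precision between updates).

0.9389

Each posterior becomes the prior for the next update.
After 'raise': P(aggressive) = 0.7·0.3000 / (0.7·0.3000 + 0.15·0.7000) ≈ 0.6667
After 'raise': P(aggressive) = 0.7·0.6667 / (0.7·0.6667 + 0.15·0.3333) ≈ 0.9032
After 'raise': P(aggressive) = 0.7·0.9032 / (0.7·0.9032 + 0.15·0.0968) ≈ 0.9776
After 'fold-or-call': P(aggressive) = 0.3·0.9776 / (0.3·0.9776 + 0.85·0.0224) ≈ 0.9389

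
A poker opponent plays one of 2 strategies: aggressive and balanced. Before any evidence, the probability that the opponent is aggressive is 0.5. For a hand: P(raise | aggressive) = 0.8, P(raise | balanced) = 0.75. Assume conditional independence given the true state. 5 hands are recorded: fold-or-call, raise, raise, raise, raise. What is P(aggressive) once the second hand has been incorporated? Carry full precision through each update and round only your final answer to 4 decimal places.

After 'fold-or-call': P(aggressive) = 0.2·0.5000 / (0.2·0.5000 + 0.25·0.5000) ≈ 0.4444
After 'raise': P(aggressive) = 0.8·0.4444 / (0.8·0.4444 + 0.75·0.5556) ≈ 0.4604

0.4604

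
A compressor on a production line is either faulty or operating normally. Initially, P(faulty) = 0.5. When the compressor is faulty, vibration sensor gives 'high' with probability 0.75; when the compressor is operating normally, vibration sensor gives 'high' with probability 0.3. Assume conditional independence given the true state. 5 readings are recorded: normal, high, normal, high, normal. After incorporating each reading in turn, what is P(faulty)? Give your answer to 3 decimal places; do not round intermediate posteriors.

After 'normal': P(faulty) = 0.25·0.5000 / (0.25·0.5000 + 0.7·0.5000) ≈ 0.2632
After 'high': P(faulty) = 0.75·0.2632 / (0.75·0.2632 + 0.3·0.7368) ≈ 0.4717
After 'normal': P(faulty) = 0.25·0.4717 / (0.25·0.4717 + 0.7·0.5283) ≈ 0.2418
After 'high': P(faulty) = 0.75·0.2418 / (0.75·0.2418 + 0.3·0.7582) ≈ 0.4436
After 'normal': P(faulty) = 0.25·0.4436 / (0.25·0.4436 + 0.7·0.5564) ≈ 0.2216

0.222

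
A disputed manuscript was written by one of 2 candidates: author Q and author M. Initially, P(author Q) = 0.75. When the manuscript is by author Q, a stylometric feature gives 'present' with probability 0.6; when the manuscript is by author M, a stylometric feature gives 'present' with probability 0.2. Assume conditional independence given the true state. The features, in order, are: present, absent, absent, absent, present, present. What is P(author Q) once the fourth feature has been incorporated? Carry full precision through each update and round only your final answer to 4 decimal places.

0.5294

After 'present': P(author Q) = 0.6·0.7500 / (0.6·0.7500 + 0.2·0.2500) ≈ 0.9000
After 'absent': P(author Q) = 0.4·0.9000 / (0.4·0.9000 + 0.8·0.1000) ≈ 0.8182
After 'absent': P(author Q) = 0.4·0.8182 / (0.4·0.8182 + 0.8·0.1818) ≈ 0.6923
After 'absent': P(author Q) = 0.4·0.6923 / (0.4·0.6923 + 0.8·0.3077) ≈ 0.5294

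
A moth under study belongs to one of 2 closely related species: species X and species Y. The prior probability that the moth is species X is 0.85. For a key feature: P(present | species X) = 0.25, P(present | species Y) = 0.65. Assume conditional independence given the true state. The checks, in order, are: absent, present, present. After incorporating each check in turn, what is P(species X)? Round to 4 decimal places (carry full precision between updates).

0.6424

Each posterior becomes the prior for the next update.
After 'absent': P(species X) = 0.75·0.8500 / (0.75·0.8500 + 0.35·0.1500) ≈ 0.9239
After 'present': P(species X) = 0.25·0.9239 / (0.25·0.9239 + 0.65·0.0761) ≈ 0.8236
After 'present': P(species X) = 0.25·0.8236 / (0.25·0.8236 + 0.65·0.1764) ≈ 0.6424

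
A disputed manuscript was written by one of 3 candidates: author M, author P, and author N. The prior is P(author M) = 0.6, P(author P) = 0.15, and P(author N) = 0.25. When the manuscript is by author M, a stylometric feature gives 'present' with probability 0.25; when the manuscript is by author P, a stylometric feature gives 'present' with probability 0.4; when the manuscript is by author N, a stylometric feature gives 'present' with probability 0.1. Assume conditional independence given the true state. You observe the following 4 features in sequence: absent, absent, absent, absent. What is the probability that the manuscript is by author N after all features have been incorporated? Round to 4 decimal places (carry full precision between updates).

After 'absent': normaliser = 0.75·0.6000 + 0.6·0.1500 + 0.9·0.2500; P(author M) ≈ 0.5882, P(author P) ≈ 0.1176, P(author N) ≈ 0.2941
After 'absent': normaliser = 0.75·0.5882 + 0.6·0.1176 + 0.9·0.2941; P(author M) ≈ 0.5682, P(author P) ≈ 0.0909, P(author N) ≈ 0.3409
After 'absent': normaliser = 0.75·0.5682 + 0.6·0.0909 + 0.9·0.3409; P(author M) ≈ 0.5411, P(author P) ≈ 0.0693, P(author N) ≈ 0.3896
After 'absent': normaliser = 0.75·0.5411 + 0.6·0.0693 + 0.9·0.3896; P(author M) ≈ 0.5085, P(author P) ≈ 0.0521, P(author N) ≈ 0.4394

0.4394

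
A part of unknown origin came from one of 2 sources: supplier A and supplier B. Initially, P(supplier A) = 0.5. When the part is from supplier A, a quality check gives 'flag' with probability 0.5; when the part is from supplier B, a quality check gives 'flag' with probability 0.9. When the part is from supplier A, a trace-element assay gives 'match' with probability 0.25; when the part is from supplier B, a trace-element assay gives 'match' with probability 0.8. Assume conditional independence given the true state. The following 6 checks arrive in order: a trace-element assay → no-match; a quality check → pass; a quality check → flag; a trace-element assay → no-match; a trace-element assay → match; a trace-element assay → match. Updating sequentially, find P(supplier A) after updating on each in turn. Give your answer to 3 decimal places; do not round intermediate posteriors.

0.792

After a trace-element assay='no-match': P(supplier A) = 0.75·0.5000 / (0.75·0.5000 + 0.2·0.5000) ≈ 0.7895
After a quality check='pass': P(supplier A) = 0.5·0.7895 / (0.5·0.7895 + 0.1·0.2105) ≈ 0.9494
After a quality check='flag': P(supplier A) = 0.5·0.9494 / (0.5·0.9494 + 0.9·0.0506) ≈ 0.9124
After a trace-element assay='no-match': P(supplier A) = 0.75·0.9124 / (0.75·0.9124 + 0.2·0.0876) ≈ 0.9750
After a trace-element assay='match': P(supplier A) = 0.25·0.9750 / (0.25·0.9750 + 0.8·0.0250) ≈ 0.9243
After a trace-element assay='match': P(supplier A) = 0.25·0.9243 / (0.25·0.9243 + 0.8·0.0757) ≈ 0.7923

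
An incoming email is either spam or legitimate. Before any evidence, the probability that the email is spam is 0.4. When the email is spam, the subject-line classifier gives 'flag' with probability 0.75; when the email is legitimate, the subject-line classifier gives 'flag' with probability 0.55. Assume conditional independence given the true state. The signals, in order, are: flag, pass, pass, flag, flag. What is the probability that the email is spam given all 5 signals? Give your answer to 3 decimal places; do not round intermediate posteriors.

Each posterior becomes the prior for the next update.
After 'flag': P(spam) = 0.75·0.4000 / (0.75·0.4000 + 0.55·0.6000) ≈ 0.4762
After 'pass': P(spam) = 0.25·0.4762 / (0.25·0.4762 + 0.45·0.5238) ≈ 0.3356
After 'pass': P(spam) = 0.25·0.3356 / (0.25·0.3356 + 0.45·0.6644) ≈ 0.2191
After 'flag': P(spam) = 0.75·0.2191 / (0.75·0.2191 + 0.55·0.7809) ≈ 0.2767
After 'flag': P(spam) = 0.75·0.2767 / (0.75·0.2767 + 0.55·0.7233) ≈ 0.3429

0.343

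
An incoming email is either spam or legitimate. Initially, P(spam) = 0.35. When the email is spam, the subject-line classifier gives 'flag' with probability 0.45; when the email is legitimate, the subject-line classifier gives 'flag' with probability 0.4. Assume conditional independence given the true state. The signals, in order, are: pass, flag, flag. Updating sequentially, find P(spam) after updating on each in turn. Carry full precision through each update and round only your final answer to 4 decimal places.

0.3845

After 'pass': P(spam) = 0.55·0.3500 / (0.55·0.3500 + 0.6·0.6500) ≈ 0.3305
After 'flag': P(spam) = 0.45·0.3305 / (0.45·0.3305 + 0.4·0.6695) ≈ 0.3570
After 'flag': P(spam) = 0.45·0.3570 / (0.45·0.3570 + 0.4·0.6430) ≈ 0.3845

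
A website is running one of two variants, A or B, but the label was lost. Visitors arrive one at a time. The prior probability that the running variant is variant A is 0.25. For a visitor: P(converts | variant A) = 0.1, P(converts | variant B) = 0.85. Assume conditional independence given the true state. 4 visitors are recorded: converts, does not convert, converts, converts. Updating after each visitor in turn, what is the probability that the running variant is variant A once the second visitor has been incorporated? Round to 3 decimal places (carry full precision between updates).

0.190

After 'converts': P(A) = 0.1·0.2500 / (0.1·0.2500 + 0.85·0.7500) ≈ 0.0377
After 'does not convert': P(A) = 0.9·0.0377 / (0.9·0.0377 + 0.15·0.9623) ≈ 0.1905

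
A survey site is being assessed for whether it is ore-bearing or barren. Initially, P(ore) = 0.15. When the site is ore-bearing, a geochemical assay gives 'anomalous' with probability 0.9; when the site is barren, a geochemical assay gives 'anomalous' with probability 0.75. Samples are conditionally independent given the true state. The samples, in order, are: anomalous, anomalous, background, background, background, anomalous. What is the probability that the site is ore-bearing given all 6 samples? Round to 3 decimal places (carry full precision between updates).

0.019

After 'anomalous': P(ore) = 0.9·0.1500 / (0.9·0.1500 + 0.75·0.8500) ≈ 0.1748
After 'anomalous': P(ore) = 0.9·0.1748 / (0.9·0.1748 + 0.75·0.8252) ≈ 0.2026
After 'background': P(ore) = 0.1·0.2026 / (0.1·0.2026 + 0.25·0.7974) ≈ 0.0923
After 'background': P(ore) = 0.1·0.0923 / (0.1·0.0923 + 0.25·0.9077) ≈ 0.0391
After 'background': P(ore) = 0.1·0.0391 / (0.1·0.0391 + 0.25·0.9609) ≈ 0.0160
After 'anomalous': P(ore) = 0.9·0.0160 / (0.9·0.0160 + 0.75·0.9840) ≈ 0.0191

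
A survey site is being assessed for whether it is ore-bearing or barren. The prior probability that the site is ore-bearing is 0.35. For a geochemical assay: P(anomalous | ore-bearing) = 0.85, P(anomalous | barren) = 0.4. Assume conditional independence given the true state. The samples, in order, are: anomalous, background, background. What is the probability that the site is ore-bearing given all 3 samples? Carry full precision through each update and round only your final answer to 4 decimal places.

0.0667

After 'anomalous': P(ore) = 0.85·0.3500 / (0.85·0.3500 + 0.4·0.6500) ≈ 0.5336
After 'background': P(ore) = 0.15·0.5336 / (0.15·0.5336 + 0.6·0.4664) ≈ 0.2224
After 'background': P(ore) = 0.15·0.2224 / (0.15·0.2224 + 0.6·0.7776) ≈ 0.0667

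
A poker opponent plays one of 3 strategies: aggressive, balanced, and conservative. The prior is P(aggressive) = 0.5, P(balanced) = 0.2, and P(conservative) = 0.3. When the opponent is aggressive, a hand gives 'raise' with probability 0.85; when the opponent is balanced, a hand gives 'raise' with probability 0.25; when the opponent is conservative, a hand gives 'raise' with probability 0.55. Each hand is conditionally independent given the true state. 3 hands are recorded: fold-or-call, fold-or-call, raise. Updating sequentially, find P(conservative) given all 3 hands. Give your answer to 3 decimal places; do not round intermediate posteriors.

Each posterior becomes the prior for the next update.
After 'fold-or-call': normaliser = 0.15·0.5000 + 0.75·0.2000 + 0.45·0.3000; P(aggressive) ≈ 0.2083, P(balanced) ≈ 0.4167, P(conservative) ≈ 0.3750
After 'fold-or-call': normaliser = 0.15·0.2083 + 0.75·0.4167 + 0.45·0.3750; P(aggressive) ≈ 0.0610, P(balanced) ≈ 0.6098, P(conservative) ≈ 0.3293
After 'raise': normaliser = 0.85·0.0610 + 0.25·0.6098 + 0.55·0.3293; P(aggressive) ≈ 0.1345, P(balanced) ≈ 0.3956, P(conservative) ≈ 0.4699

0.470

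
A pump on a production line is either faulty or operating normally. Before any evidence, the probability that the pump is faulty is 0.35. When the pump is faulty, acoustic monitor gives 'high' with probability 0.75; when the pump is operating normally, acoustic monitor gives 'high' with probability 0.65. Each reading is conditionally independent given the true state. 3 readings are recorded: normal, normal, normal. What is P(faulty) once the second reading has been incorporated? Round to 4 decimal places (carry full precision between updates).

0.2155

After 'normal': P(faulty) = 0.25·0.3500 / (0.25·0.3500 + 0.35·0.6500) ≈ 0.2778
After 'normal': P(faulty) = 0.25·0.2778 / (0.25·0.2778 + 0.35·0.7222) ≈ 0.2155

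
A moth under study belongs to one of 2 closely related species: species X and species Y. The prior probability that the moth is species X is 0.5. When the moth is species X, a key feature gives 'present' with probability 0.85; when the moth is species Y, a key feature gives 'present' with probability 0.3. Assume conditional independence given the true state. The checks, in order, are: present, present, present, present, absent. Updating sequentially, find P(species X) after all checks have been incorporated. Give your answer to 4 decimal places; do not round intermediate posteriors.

Apply Bayes' rule sequentially, carrying P(species X) forward.
After 'present': P(species X) = 0.85·0.5000 / (0.85·0.5000 + 0.3·0.5000) ≈ 0.7391
After 'present': P(species X) = 0.85·0.7391 / (0.85·0.7391 + 0.3·0.2609) ≈ 0.8892
After 'present': P(species X) = 0.85·0.8892 / (0.85·0.8892 + 0.3·0.1108) ≈ 0.9579
After 'present': P(species X) = 0.85·0.9579 / (0.85·0.9579 + 0.3·0.0421) ≈ 0.9847
After 'absent': P(species X) = 0.15·0.9847 / (0.15·0.9847 + 0.7·0.0153) ≈ 0.9325

0.9325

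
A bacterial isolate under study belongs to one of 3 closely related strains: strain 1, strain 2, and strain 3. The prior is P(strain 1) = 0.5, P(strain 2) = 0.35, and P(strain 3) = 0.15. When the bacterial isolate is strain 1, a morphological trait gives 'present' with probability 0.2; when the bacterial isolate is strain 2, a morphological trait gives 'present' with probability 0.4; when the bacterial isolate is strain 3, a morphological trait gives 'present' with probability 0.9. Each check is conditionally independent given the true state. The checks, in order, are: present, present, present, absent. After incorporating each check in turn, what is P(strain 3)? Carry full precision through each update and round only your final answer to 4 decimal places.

0.3966

Apply Bayes' rule sequentially, carrying P(strain 3) forward.
After 'present': normaliser = 0.2·0.5000 + 0.4·0.3500 + 0.9·0.1500; P(strain 1) ≈ 0.2667, P(strain 2) ≈ 0.3733, P(strain 3) ≈ 0.3600
After 'present': normaliser = 0.2·0.2667 + 0.4·0.3733 + 0.9·0.3600; P(strain 1) ≈ 0.1013, P(strain 2) ≈ 0.2835, P(strain 3) ≈ 0.6152
After 'present': normaliser = 0.2·0.1013 + 0.4·0.2835 + 0.9·0.6152; P(strain 1) ≈ 0.0295, P(strain 2) ≈ 0.1650, P(strain 3) ≈ 0.8055
After 'absent': normaliser = 0.8·0.0295 + 0.6·0.1650 + 0.1·0.8055; P(strain 1) ≈ 0.1160, P(strain 2) ≈ 0.4874, P(strain 3) ≈ 0.3966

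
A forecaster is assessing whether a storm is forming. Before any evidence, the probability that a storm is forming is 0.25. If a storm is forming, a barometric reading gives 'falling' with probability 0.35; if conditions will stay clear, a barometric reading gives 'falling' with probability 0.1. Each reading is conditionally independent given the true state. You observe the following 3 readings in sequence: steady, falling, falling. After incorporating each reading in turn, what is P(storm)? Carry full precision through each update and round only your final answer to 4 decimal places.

Apply Bayes' rule sequentially, carrying P(storm) forward.
After 'steady': P(storm) = 0.65·0.2500 / (0.65·0.2500 + 0.9·0.7500) ≈ 0.1940
After 'falling': P(storm) = 0.35·0.1940 / (0.35·0.1940 + 0.1·0.8060) ≈ 0.4573
After 'falling': P(storm) = 0.35·0.4573 / (0.35·0.4573 + 0.1·0.5427) ≈ 0.7468

0.7468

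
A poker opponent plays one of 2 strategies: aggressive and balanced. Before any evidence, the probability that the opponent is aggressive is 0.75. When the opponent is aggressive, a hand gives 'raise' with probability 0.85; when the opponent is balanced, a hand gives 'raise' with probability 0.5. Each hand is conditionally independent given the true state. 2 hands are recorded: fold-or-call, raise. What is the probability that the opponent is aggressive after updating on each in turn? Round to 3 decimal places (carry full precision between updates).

0.605

Each posterior becomes the prior for the next update.
After 'fold-or-call': P(aggressive) = 0.15·0.7500 / (0.15·0.7500 + 0.5·0.2500) ≈ 0.4737
After 'raise': P(aggressive) = 0.85·0.4737 / (0.85·0.4737 + 0.5·0.5263) ≈ 0.6047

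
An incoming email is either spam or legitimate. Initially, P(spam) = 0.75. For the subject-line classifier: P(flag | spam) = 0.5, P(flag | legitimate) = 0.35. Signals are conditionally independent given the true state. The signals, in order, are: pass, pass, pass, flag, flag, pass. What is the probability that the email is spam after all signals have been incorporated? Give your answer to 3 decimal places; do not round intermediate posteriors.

0.682

After 'pass': P(spam) = 0.5·0.7500 / (0.5·0.7500 + 0.65·0.2500) ≈ 0.6977
After 'pass': P(spam) = 0.5·0.6977 / (0.5·0.6977 + 0.65·0.3023) ≈ 0.6397
After 'pass': P(spam) = 0.5·0.6397 / (0.5·0.6397 + 0.65·0.3603) ≈ 0.5773
After 'flag': P(spam) = 0.5·0.5773 / (0.5·0.5773 + 0.35·0.4227) ≈ 0.6611
After 'flag': P(spam) = 0.5·0.6611 / (0.5·0.6611 + 0.35·0.3389) ≈ 0.7359
After 'pass': P(spam) = 0.5·0.7359 / (0.5·0.7359 + 0.65·0.2641) ≈ 0.6819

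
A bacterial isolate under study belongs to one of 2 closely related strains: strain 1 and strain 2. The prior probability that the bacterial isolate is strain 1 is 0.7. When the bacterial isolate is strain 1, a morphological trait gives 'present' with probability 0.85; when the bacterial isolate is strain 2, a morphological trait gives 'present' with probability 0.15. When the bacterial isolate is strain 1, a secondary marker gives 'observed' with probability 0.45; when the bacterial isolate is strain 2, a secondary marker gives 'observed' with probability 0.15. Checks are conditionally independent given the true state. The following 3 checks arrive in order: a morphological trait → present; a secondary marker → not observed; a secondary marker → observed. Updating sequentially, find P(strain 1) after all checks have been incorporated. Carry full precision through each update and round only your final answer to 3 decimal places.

0.963

After a morphological trait='present': P(strain 1) = 0.85·0.7000 / (0.85·0.7000 + 0.15·0.3000) ≈ 0.9297
After a secondary marker='not observed': P(strain 1) = 0.55·0.9297 / (0.55·0.9297 + 0.85·0.0703) ≈ 0.8953
After a secondary marker='observed': P(strain 1) = 0.45·0.8953 / (0.45·0.8953 + 0.15·0.1047) ≈ 0.9625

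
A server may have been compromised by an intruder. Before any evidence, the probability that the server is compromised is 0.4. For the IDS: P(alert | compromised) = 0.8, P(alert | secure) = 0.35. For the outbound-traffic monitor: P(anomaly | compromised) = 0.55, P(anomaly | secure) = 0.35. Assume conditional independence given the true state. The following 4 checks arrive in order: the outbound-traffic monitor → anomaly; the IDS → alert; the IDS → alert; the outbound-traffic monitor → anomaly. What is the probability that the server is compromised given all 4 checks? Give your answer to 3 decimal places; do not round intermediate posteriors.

0.896

After the outbound-traffic monitor='anomaly': P(compromised) = 0.55·0.4000 / (0.55·0.4000 + 0.35·0.6000) ≈ 0.5116
After the IDS='alert': P(compromised) = 0.8·0.5116 / (0.8·0.5116 + 0.35·0.4884) ≈ 0.7054
After the IDS='alert': P(compromised) = 0.8·0.7054 / (0.8·0.7054 + 0.35·0.2946) ≈ 0.8455
After the outbound-traffic monitor='anomaly': P(compromised) = 0.55·0.8455 / (0.55·0.8455 + 0.35·0.1545) ≈ 0.8958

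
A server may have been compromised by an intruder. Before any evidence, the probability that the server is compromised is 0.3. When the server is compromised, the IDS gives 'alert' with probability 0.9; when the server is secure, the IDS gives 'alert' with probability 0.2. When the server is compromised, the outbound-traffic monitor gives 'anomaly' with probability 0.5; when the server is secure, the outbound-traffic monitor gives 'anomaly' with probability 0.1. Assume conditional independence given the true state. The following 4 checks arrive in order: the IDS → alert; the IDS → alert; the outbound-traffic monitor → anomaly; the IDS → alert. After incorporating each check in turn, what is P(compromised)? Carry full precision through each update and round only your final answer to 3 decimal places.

0.995

After the IDS='alert': P(compromised) = 0.9·0.3000 / (0.9·0.3000 + 0.2·0.7000) ≈ 0.6585
After the IDS='alert': P(compromised) = 0.9·0.6585 / (0.9·0.6585 + 0.2·0.3415) ≈ 0.8967
After the outbound-traffic monitor='anomaly': P(compromised) = 0.5·0.8967 / (0.5·0.8967 + 0.1·0.1033) ≈ 0.9775
After the IDS='alert': P(compromised) = 0.9·0.9775 / (0.9·0.9775 + 0.2·0.0225) ≈ 0.9949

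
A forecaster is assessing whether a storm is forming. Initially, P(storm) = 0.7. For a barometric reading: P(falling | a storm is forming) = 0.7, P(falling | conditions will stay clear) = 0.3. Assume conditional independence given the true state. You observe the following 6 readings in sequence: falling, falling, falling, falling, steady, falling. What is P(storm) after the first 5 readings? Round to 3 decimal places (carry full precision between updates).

0.967

Each posterior becomes the prior for the next update.
After 'falling': P(storm) = 0.7·0.7000 / (0.7·0.7000 + 0.3·0.3000) ≈ 0.8448
After 'falling': P(storm) = 0.7·0.8448 / (0.7·0.8448 + 0.3·0.1552) ≈ 0.9270
After 'falling': P(storm) = 0.7·0.9270 / (0.7·0.9270 + 0.3·0.0730) ≈ 0.9674
After 'falling': P(storm) = 0.7·0.9674 / (0.7·0.9674 + 0.3·0.0326) ≈ 0.9857
After 'steady': P(storm) = 0.3·0.9857 / (0.3·0.9857 + 0.7·0.0143) ≈ 0.9674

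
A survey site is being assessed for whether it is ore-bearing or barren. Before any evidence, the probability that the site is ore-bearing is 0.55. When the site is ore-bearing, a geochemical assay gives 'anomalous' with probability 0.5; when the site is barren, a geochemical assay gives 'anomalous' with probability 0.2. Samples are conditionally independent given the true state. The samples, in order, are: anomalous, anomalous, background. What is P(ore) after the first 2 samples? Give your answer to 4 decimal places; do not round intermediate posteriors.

0.8842

After 'anomalous': P(ore) = 0.5·0.5500 / (0.5·0.5500 + 0.2·0.4500) ≈ 0.7534
After 'anomalous': P(ore) = 0.5·0.7534 / (0.5·0.7534 + 0.2·0.2466) ≈ 0.8842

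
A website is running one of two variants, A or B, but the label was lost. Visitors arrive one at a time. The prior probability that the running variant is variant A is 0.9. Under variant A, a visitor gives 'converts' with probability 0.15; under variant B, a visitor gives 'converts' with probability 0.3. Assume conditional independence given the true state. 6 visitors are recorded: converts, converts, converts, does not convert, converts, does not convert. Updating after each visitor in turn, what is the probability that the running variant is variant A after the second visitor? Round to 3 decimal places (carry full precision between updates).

After 'converts': P(A) = 0.15·0.9000 / (0.15·0.9000 + 0.3·0.1000) ≈ 0.8182
After 'converts': P(A) = 0.15·0.8182 / (0.15·0.8182 + 0.3·0.1818) ≈ 0.6923

0.692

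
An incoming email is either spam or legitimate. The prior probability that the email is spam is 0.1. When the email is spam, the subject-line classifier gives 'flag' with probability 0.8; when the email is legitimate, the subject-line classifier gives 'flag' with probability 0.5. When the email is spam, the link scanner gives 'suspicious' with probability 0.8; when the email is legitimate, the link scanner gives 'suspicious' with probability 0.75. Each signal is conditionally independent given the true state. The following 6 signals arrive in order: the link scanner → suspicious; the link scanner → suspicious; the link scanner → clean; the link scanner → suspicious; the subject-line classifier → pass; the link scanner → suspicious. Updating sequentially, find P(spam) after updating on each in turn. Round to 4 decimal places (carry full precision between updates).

After the link scanner='suspicious': P(spam) = 0.8·0.1000 / (0.8·0.1000 + 0.75·0.9000) ≈ 0.1060
After the link scanner='suspicious': P(spam) = 0.8·0.1060 / (0.8·0.1060 + 0.75·0.8940) ≈ 0.1122
After the link scanner='clean': P(spam) = 0.2·0.1122 / (0.2·0.1122 + 0.25·0.8878) ≈ 0.0918
After the link scanner='suspicious': P(spam) = 0.8·0.0918 / (0.8·0.0918 + 0.75·0.9082) ≈ 0.0974
After the subject-line classifier='pass': P(spam) = 0.2·0.0974 / (0.2·0.0974 + 0.5·0.9026) ≈ 0.0414
After the link scanner='suspicious': P(spam) = 0.8·0.0414 / (0.8·0.0414 + 0.75·0.9586) ≈ 0.0440

0.0440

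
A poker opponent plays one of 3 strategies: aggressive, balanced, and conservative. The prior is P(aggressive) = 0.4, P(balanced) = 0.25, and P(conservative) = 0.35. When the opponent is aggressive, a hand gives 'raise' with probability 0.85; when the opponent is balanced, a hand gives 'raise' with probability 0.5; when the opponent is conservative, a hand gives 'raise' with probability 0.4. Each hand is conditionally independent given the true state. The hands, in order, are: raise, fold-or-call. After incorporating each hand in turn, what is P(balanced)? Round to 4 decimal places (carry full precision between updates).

0.3165

Each posterior becomes the prior for the next update.
After 'raise': normaliser = 0.85·0.4000 + 0.5·0.2500 + 0.4·0.3500; P(aggressive) ≈ 0.5620, P(balanced) ≈ 0.2066, P(conservative) ≈ 0.2314
After 'fold-or-call': normaliser = 0.15·0.5620 + 0.5·0.2066 + 0.6·0.2314; P(aggressive) ≈ 0.2582, P(balanced) ≈ 0.3165, P(conservative) ≈ 0.4253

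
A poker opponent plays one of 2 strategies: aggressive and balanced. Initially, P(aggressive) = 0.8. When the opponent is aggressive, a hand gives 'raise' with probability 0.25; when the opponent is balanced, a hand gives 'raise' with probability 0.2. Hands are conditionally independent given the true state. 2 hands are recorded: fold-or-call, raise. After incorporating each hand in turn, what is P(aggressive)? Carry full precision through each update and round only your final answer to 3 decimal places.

0.824

After 'fold-or-call': P(aggressive) = 0.75·0.8000 / (0.75·0.8000 + 0.8·0.2000) ≈ 0.7895
After 'raise': P(aggressive) = 0.25·0.7895 / (0.25·0.7895 + 0.2·0.2105) ≈ 0.8242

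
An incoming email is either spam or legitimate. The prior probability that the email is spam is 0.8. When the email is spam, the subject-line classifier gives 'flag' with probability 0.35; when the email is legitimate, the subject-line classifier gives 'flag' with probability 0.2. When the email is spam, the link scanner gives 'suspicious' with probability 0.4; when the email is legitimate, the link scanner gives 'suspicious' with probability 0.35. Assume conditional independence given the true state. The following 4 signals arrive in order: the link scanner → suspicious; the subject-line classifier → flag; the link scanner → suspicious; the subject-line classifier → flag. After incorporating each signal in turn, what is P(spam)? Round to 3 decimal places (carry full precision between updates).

0.941

After the link scanner='suspicious': P(spam) = 0.4·0.8000 / (0.4·0.8000 + 0.35·0.2000) ≈ 0.8205
After the subject-line classifier='flag': P(spam) = 0.35·0.8205 / (0.35·0.8205 + 0.2·0.1795) ≈ 0.8889
After the link scanner='suspicious': P(spam) = 0.4·0.8889 / (0.4·0.8889 + 0.35·0.1111) ≈ 0.9014
After the subject-line classifier='flag': P(spam) = 0.35·0.9014 / (0.35·0.9014 + 0.2·0.0986) ≈ 0.9412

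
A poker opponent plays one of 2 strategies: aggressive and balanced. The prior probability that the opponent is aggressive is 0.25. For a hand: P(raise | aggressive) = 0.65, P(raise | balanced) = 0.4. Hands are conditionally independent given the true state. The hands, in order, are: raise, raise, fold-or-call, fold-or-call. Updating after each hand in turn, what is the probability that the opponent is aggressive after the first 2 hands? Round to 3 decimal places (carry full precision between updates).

0.468

After 'raise': P(aggressive) = 0.65·0.2500 / (0.65·0.2500 + 0.4·0.7500) ≈ 0.3514
After 'raise': P(aggressive) = 0.65·0.3514 / (0.65·0.3514 + 0.4·0.6486) ≈ 0.4681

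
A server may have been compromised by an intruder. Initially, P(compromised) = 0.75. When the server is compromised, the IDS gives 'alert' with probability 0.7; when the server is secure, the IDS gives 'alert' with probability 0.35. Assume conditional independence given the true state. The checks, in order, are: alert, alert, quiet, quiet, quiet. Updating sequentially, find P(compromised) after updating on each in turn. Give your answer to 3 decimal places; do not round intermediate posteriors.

After 'alert': P(compromised) = 0.7·0.7500 / (0.7·0.7500 + 0.35·0.2500) ≈ 0.8571
After 'alert': P(compromised) = 0.7·0.8571 / (0.7·0.8571 + 0.35·0.1429) ≈ 0.9231
After 'quiet': P(compromised) = 0.3·0.9231 / (0.3·0.9231 + 0.65·0.0769) ≈ 0.8471
After 'quiet': P(compromised) = 0.3·0.8471 / (0.3·0.8471 + 0.65·0.1529) ≈ 0.7188
After 'quiet': P(compromised) = 0.3·0.7188 / (0.3·0.7188 + 0.65·0.2812) ≈ 0.5412

0.541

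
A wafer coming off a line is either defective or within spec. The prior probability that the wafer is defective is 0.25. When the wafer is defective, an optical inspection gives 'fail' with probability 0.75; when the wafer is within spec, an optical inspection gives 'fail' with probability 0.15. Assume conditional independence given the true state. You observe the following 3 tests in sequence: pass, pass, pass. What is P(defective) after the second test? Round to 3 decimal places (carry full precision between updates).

After 'pass': P(defective) = 0.25·0.2500 / (0.25·0.2500 + 0.85·0.7500) ≈ 0.0893
After 'pass': P(defective) = 0.25·0.0893 / (0.25·0.0893 + 0.85·0.9107) ≈ 0.0280

0.028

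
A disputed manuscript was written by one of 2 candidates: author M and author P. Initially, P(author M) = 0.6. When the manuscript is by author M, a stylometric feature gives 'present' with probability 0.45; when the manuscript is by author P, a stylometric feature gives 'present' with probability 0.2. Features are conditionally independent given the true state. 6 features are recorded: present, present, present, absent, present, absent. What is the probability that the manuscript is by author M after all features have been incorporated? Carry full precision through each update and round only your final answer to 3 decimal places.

0.948

After 'present': P(author M) = 0.45·0.6000 / (0.45·0.6000 + 0.2·0.4000) ≈ 0.7714
After 'present': P(author M) = 0.45·0.7714 / (0.45·0.7714 + 0.2·0.2286) ≈ 0.8836
After 'present': P(author M) = 0.45·0.8836 / (0.45·0.8836 + 0.2·0.1164) ≈ 0.9447
After 'absent': P(author M) = 0.55·0.9447 / (0.55·0.9447 + 0.8·0.0553) ≈ 0.9215
After 'present': P(author M) = 0.45·0.9215 / (0.45·0.9215 + 0.2·0.0785) ≈ 0.9635
After 'absent': P(author M) = 0.55·0.9635 / (0.55·0.9635 + 0.8·0.0365) ≈ 0.9478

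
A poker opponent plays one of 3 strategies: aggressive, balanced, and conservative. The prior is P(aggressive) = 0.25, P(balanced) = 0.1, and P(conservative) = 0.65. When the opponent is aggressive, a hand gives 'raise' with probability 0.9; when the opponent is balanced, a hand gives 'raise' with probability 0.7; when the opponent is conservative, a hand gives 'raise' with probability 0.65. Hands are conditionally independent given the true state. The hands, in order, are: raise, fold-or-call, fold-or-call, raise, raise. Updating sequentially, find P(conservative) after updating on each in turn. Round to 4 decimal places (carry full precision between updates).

After 'raise': normaliser = 0.9·0.2500 + 0.7·0.1000 + 0.65·0.6500; P(aggressive) ≈ 0.3136, P(balanced) ≈ 0.0976, P(conservative) ≈ 0.5889
After 'fold-or-call': normaliser = 0.1·0.3136 + 0.3·0.0976 + 0.35·0.5889; P(aggressive) ≈ 0.1176, P(balanced) ≈ 0.1097, P(conservative) ≈ 0.7727
After 'fold-or-call': normaliser = 0.1·0.1176 + 0.3·0.1097 + 0.35·0.7727; P(aggressive) ≈ 0.0373, P(balanced) ≈ 0.1045, P(conservative) ≈ 0.8582
After 'raise': normaliser = 0.9·0.0373 + 0.7·0.1045 + 0.65·0.8582; P(aggressive) ≈ 0.0505, P(balanced) ≈ 0.1100, P(conservative) ≈ 0.8394
After 'raise': normaliser = 0.9·0.0505 + 0.7·0.1100 + 0.65·0.8394; P(aggressive) ≈ 0.0681, P(balanced) ≈ 0.1153, P(conservative) ≈ 0.8166

0.8166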